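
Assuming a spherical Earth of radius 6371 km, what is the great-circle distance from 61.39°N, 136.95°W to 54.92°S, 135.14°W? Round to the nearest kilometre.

Δλ = -135.14 − -136.95 = 1.81°.
Δφ = -54.92 − 61.39 = -116.31°.
a = sin²(Δφ/2) + cos φ₁ · cos φ₂ · sin²(Δλ/2) = 0.721682.
c = 2·atan2(√a, √(1−a)) = 2.03015 rad → d = 6371·c ≈ 12934.06 km.

12934 km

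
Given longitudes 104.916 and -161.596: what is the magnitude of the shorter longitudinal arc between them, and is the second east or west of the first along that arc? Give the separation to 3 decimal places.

Raw difference: -161.596 − 104.916 = -266.512°.
Normalise into (−180°, 180°]: -266.512° + 360° = 93.488°.
Positive ⇒ the second point lies to the east; separation 93.488°.

93.488° east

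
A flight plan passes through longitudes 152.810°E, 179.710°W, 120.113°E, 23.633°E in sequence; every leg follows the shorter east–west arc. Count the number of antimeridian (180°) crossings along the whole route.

Leg 1: +152.810° → -179.710°, shortest Δλ = 27.48° (east) — crosses 180°.
Leg 2: -179.710° → +120.113°, shortest Δλ = -60.177° (west) — crosses 180°.
Leg 3: +120.113° → +23.633°, shortest Δλ = -96.48° (west) — does not cross 180°.
Total crossings: 2.

2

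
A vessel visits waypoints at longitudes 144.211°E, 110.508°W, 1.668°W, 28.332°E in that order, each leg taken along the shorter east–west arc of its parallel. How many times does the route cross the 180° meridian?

Leg 1: +144.211° → -110.508°, shortest Δλ = 105.281° (east) — crosses 180°.
Leg 2: -110.508° → -1.668°, shortest Δλ = 108.84° (east) — does not cross 180°.
Leg 3: -1.668° → +28.332°, shortest Δλ = 30.0° (east) — does not cross 180°.
Total crossings: 1.

1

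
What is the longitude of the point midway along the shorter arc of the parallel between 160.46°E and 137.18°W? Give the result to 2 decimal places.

Signed shortest Δλ from +160.46° to -137.18° is +62.36°.
Midpoint longitude = +160.46° + (+62.36°)/2 = +160.46° + 31.18° = +191.64°.
Normalise into (−180°, 180°]: -168.36°.
(The naïve average (+160.46 + -137.18)/2 = 11.64° is on the wrong side of the globe.)

168.36°W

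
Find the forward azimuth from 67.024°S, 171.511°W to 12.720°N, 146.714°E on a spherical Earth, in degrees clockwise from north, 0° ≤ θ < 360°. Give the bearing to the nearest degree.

Δλ = 146.714 − -171.511 = 318.225°; wrapped into (−180°, 180°]: -41.775°.
θ = atan2( sin Δλ · cos φ₂ , cos φ₁ · sin φ₂ − sin φ₁ · cos φ₂ · cos Δλ )
  = atan2(-0.64986, 0.75570) = -40.693° → normalised to [0°, 360°): 319.307°.

319°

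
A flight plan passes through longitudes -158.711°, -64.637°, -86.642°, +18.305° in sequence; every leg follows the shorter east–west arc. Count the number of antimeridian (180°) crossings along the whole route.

0

Leg 1: -158.711° → -64.637°, shortest Δλ = 94.074° (east) — does not cross 180°.
Leg 2: -64.637° → -86.642°, shortest Δλ = -22.005° (west) — does not cross 180°.
Leg 3: -86.642° → +18.305°, shortest Δλ = 104.947° (east) — does not cross 180°.
Total crossings: 0.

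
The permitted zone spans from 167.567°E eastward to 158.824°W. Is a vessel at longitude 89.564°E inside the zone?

No

Band width going east from +167.567° to -158.824°: ((-158.824 − 167.567) mod 360) = 33.609°.
Offset of +89.564° east of the west edge: ((89.564 − 167.567) mod 360) = 281.997°.
281.997° > 33.609° ⇒ outside.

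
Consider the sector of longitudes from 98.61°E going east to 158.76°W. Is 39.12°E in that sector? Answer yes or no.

No

Band width going east from +98.61° to -158.76°: ((-158.76 − 98.61) mod 360) = 102.63°.
Offset of +39.12° east of the west edge: ((39.12 − 98.61) mod 360) = 300.51°.
300.51° > 102.63° ⇒ outside.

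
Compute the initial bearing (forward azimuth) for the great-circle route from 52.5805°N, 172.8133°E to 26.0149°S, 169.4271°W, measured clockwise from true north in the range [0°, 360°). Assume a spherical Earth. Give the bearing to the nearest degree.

164°

Δλ = -169.4271 − 172.8133 = -342.2404°; wrapped into (−180°, 180°]: 17.7596°.
θ = atan2( sin Δλ · cos φ₂ , cos φ₁ · sin φ₂ − sin φ₁ · cos φ₂ · cos Δλ )
  = atan2(0.27412, -0.94624) = 163.844° → normalised to [0°, 360°): 163.844°.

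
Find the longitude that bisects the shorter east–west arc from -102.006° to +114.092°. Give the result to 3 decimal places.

-173.957°

Signed shortest Δλ from -102.006° to +114.092° is -143.902°.
Midpoint longitude = -102.006° + (-143.902°)/2 = -102.006° − 71.951° = -173.957°.
(The naïve average (-102.006 + +114.092)/2 = 6.043° is on the wrong side of the globe.)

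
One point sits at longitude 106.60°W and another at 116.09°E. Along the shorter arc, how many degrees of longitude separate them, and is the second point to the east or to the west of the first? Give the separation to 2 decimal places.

137.31° west

Raw difference: 116.09 − -106.60 = 222.69°.
Normalise into (−180°, 180°]: 222.69° − 360° = -137.31°.
Negative ⇒ the second point lies to the west; separation 137.31°.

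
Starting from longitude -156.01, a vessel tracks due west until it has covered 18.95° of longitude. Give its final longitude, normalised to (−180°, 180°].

-174.96°

Start at -156.01°; shift −18.95° → -174.96°.
-174.96° already lies in (−180°, 180°].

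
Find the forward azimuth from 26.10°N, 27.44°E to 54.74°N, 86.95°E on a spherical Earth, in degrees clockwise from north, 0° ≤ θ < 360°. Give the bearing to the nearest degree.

Δλ = 86.95 − 27.44 = 59.51°.
θ = atan2( sin Δλ · cos φ₂ , cos φ₁ · sin φ₂ − sin φ₁ · cos φ₂ · cos Δλ )
  = atan2(0.49746, 0.60441) = 39.456° → normalised to [0°, 360°): 39.456°.

39°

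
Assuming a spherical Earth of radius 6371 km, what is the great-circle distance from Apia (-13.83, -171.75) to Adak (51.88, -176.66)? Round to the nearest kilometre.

Δλ = -176.66 − -171.75 = -4.91°.
Δφ = 51.88 − -13.83 = 65.71°.
a = sin²(Δφ/2) + cos φ₁ · cos φ₂ · sin²(Δλ/2) = 0.295422.
c = 2·atan2(√a, √(1−a)) = 1.14927 rad → d = 6371·c ≈ 7321.99 km.

7322 km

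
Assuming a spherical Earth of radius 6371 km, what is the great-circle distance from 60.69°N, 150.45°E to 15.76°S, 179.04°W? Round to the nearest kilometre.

8925 km

Δλ = -179.04 − 150.45 = -329.49°; wrapped into (−180°, 180°]: 30.51°.
Δφ = -15.76 − 60.69 = -76.45°.
a = sin²(Δφ/2) + cos φ₁ · cos φ₂ · sin²(Δλ/2) = 0.415469.
c = 2·atan2(√a, √(1−a)) = 1.40092 rad → d = 6371·c ≈ 8925.26 km.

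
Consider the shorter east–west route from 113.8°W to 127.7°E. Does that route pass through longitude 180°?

Naïve |127.7 − -113.8| = 241.5° > 180°, so the shorter arc goes the other way round — across 180°.
Signed shortest Δλ = ((127.7 − -113.8 + 180) mod 360) − 180 = -118.5°.
Going west by 118.5° from -113.8° passes through 180° before reaching +127.7°.

Yes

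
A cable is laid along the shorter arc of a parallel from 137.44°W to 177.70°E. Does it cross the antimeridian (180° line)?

Yes

Naïve |177.70 − -137.44| = 315.14° > 180°, so the shorter arc goes the other way round — across 180°.
Signed shortest Δλ = ((177.70 − -137.44 + 180) mod 360) − 180 = -44.86°.
Going west by 44.86° from -137.44° passes through 180° before reaching +177.70°.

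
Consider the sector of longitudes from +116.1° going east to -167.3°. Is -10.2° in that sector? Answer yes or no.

Band width going east from +116.1° to -167.3°: ((-167.3 − 116.1) mod 360) = 76.6°.
Offset of -10.2° east of the west edge: ((-10.2 − 116.1) mod 360) = 233.7°.
233.7° > 76.6° ⇒ outside.

No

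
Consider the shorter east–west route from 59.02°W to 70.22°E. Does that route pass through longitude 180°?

Signed shortest Δλ = ((70.22 − -59.02 + 180) mod 360) − 180 = 129.24°.
Going east by 129.24° from -59.02° reaches +70.22° without touching 180°.

No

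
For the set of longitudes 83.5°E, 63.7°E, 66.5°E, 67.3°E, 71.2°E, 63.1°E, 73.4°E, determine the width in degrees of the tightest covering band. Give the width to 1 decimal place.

20.4°

Sort the longitudes: +63.1°, +63.7°, +66.5°, +67.3°, +71.2°, +73.4°, +83.5°.
Eastward gaps between consecutive values (wrapping around): 0.6°, 2.8°, 0.8°, 3.9°, 2.2°, 10.1°, 339.6°.
Largest gap = 339.6° ⇒ minimal covering band is its complement: 360° − 339.6° = 20.4°.
Band runs from +63.1° eastward to +83.5°.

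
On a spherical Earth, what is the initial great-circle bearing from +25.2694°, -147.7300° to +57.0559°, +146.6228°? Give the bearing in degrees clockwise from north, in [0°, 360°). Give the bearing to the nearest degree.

323°

Δλ = 146.6228 − -147.7300 = 294.3528°; wrapped into (−180°, 180°]: -65.6472°.
θ = atan2( sin Δλ · cos φ₂ , cos φ₁ · sin φ₂ − sin φ₁ · cos φ₂ · cos Δλ )
  = atan2(-0.49543, 0.66317) = -36.762° → normalised to [0°, 360°): 323.238°.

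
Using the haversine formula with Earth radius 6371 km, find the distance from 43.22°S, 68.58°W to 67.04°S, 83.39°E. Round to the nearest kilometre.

7527 km

Δλ = 83.39 − -68.58 = 151.97°.
Δφ = -67.04 − -43.22 = -23.82°.
a = sin²(Δφ/2) + cos φ₁ · cos φ₂ · sin²(Δλ/2) = 0.310187.
c = 2·atan2(√a, √(1−a)) = 1.18141 rad → d = 6371·c ≈ 7526.73 km.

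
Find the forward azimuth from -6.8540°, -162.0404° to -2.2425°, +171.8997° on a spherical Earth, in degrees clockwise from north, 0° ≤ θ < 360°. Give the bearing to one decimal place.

278.8°

Δλ = 171.8997 − -162.0404 = 333.9401°; wrapped into (−180°, 180°]: -26.0599°.
θ = atan2( sin Δλ · cos φ₂ , cos φ₁ · sin φ₂ − sin φ₁ · cos φ₂ · cos Δλ )
  = atan2(-0.43897, 0.06828) = -81.159° → normalised to [0°, 360°): 278.841°.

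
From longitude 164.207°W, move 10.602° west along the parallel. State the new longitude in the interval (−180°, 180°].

174.809°W

Start at -164.207°; shift −10.602° → -174.809°.
-174.809° already lies in (−180°, 180°].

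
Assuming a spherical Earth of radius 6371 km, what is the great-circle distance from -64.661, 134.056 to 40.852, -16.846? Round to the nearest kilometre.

Δλ = -16.846 − 134.056 = -150.902°.
Δφ = 40.852 − -64.661 = 105.513°.
a = sin²(Δφ/2) + cos φ₁ · cos φ₂ · sin²(Δλ/2) = 0.937020.
c = 2·atan2(√a, √(1−a)) = 2.63425 rad → d = 6371·c ≈ 16782.82 km.

16783 km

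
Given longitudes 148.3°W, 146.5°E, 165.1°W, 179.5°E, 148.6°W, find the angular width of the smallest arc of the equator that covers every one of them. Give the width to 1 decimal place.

65.2°

Sort the longitudes: -165.1°, -148.6°, -148.3°, +146.5°, +179.5°.
Eastward gaps between consecutive values (wrapping around): 16.5°, 0.3°, 294.8°, 33.0°, 15.4°.
Largest gap = 294.8° ⇒ minimal covering band is its complement: 360° − 294.8° = 65.2°.
Band runs from +146.5° eastward to -148.3°, crossing the antimeridian.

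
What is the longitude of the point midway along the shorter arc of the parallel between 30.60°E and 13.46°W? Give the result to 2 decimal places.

8.57°E

Signed shortest Δλ from +30.60° to -13.46° is -44.06°.
Midpoint longitude = +30.60° + (-44.06°)/2 = +30.60° − 22.03° = +8.57°.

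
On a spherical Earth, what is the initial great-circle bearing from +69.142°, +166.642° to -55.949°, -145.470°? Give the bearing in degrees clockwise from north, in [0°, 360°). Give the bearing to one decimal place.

147.3°

Δλ = -145.470 − 166.642 = -312.112°; wrapped into (−180°, 180°]: 47.888°.
θ = atan2( sin Δλ · cos φ₂ , cos φ₁ · sin φ₂ − sin φ₁ · cos φ₂ · cos Δλ )
  = atan2(0.41538, -0.64588) = 147.254° → normalised to [0°, 360°): 147.254°.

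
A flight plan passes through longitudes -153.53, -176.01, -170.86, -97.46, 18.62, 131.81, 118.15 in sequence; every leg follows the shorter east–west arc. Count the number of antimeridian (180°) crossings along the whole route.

Leg 1: -153.53° → -176.01°, shortest Δλ = -22.48° (west) — does not cross 180°.
Leg 2: -176.01° → -170.86°, shortest Δλ = 5.15° (east) — does not cross 180°.
Leg 3: -170.86° → -97.46°, shortest Δλ = 73.4° (east) — does not cross 180°.
Leg 4: -97.46° → +18.62°, shortest Δλ = 116.08° (east) — does not cross 180°.
Leg 5: +18.62° → +131.81°, shortest Δλ = 113.19° (east) — does not cross 180°.
Leg 6: +131.81° → +118.15°, shortest Δλ = -13.66° (west) — does not cross 180°.
Total crossings: 0.

0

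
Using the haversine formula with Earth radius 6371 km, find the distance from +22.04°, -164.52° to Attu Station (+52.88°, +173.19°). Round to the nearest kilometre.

Δλ = 173.19 − -164.52 = 337.71°; wrapped into (−180°, 180°]: -22.29°.
Δφ = 52.88 − 22.04 = 30.84°.
a = sin²(Δφ/2) + cos φ₁ · cos φ₂ · sin²(Δλ/2) = 0.091599.
c = 2·atan2(√a, √(1−a)) = 0.61495 rad → d = 6371·c ≈ 3917.84 km.

3918 km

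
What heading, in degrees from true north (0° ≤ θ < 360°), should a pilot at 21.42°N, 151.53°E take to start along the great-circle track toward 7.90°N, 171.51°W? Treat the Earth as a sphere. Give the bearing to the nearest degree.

Δλ = -171.51 − 151.53 = -323.04°; wrapped into (−180°, 180°]: 36.96°.
θ = atan2( sin Δλ · cos φ₂ , cos φ₁ · sin φ₂ − sin φ₁ · cos φ₂ · cos Δλ )
  = atan2(0.59555, -0.16110) = 105.136° → normalised to [0°, 360°): 105.136°.

105°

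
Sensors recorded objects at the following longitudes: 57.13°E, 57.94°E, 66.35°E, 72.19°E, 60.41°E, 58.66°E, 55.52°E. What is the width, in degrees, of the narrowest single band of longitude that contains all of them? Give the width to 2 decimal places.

Sort the longitudes: +55.52°, +57.13°, +57.94°, +58.66°, +60.41°, +66.35°, +72.19°.
Eastward gaps between consecutive values (wrapping around): 1.61°, 0.81°, 0.72°, 1.75°, 5.94°, 5.84°, 343.33°.
Largest gap = 343.33° ⇒ minimal covering band is its complement: 360° − 343.33° = 16.67°.
Band runs from +55.52° eastward to +72.19°.

16.67°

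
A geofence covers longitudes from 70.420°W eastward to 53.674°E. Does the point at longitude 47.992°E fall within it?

Band width going east from -70.420° to +53.674°: ((53.674 − -70.420) mod 360) = 124.094°.
Offset of +47.992° east of the west edge: ((47.992 − -70.420) mod 360) = 118.412°.
118.412° ≤ 124.094° ⇒ inside.

Yes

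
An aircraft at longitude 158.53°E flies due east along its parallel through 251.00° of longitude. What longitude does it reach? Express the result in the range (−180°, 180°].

49.53°E

Start at +158.53°; shift +251.00° → +409.53°.
+409.53° lies outside (−180°, 180°]; subtract 360° → +49.53°.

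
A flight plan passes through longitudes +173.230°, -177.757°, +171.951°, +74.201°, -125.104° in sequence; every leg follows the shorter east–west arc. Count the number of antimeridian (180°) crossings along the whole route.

Leg 1: +173.230° → -177.757°, shortest Δλ = 9.013° (east) — crosses 180°.
Leg 2: -177.757° → +171.951°, shortest Δλ = -10.292° (west) — crosses 180°.
Leg 3: +171.951° → +74.201°, shortest Δλ = -97.75° (west) — does not cross 180°.
Leg 4: +74.201° → -125.104°, shortest Δλ = 160.695° (east) — crosses 180°.
Total crossings: 3.

3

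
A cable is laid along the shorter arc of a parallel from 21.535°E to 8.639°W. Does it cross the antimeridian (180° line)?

No

Signed shortest Δλ = ((-8.639 − 21.535 + 180) mod 360) − 180 = -30.174°.
Going west by 30.174° from +21.535° reaches -8.639° without touching 180°.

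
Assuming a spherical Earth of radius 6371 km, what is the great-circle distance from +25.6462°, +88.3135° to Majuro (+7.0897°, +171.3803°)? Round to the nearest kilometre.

8975 km

Δλ = 171.3803 − 88.3135 = 83.0668°.
Δφ = 7.0897 − 25.6462 = -18.5565°.
a = sin²(Δφ/2) + cos φ₁ · cos φ₂ · sin²(Δλ/2) = 0.419296.
c = 2·atan2(√a, √(1−a)) = 1.40868 rad → d = 6371·c ≈ 8974.70 km.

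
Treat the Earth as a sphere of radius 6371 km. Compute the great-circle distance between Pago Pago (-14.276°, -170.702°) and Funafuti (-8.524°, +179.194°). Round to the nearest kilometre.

Δλ = 179.194 − -170.702 = 349.896°; wrapped into (−180°, 180°]: -10.104°.
Δφ = -8.524 − -14.276 = 5.752°.
a = sin²(Δφ/2) + cos φ₁ · cos φ₂ · sin²(Δλ/2) = 0.009950.
c = 2·atan2(√a, √(1−a)) = 0.19983 rad → d = 6371·c ≈ 1273.10 km.

1273 km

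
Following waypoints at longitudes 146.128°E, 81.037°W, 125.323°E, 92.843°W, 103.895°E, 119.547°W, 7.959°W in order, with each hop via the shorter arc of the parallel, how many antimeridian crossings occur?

Leg 1: +146.128° → -81.037°, shortest Δλ = 132.835° (east) — crosses 180°.
Leg 2: -81.037° → +125.323°, shortest Δλ = -153.64° (west) — crosses 180°.
Leg 3: +125.323° → -92.843°, shortest Δλ = 141.834° (east) — crosses 180°.
Leg 4: -92.843° → +103.895°, shortest Δλ = -163.262° (west) — crosses 180°.
Leg 5: +103.895° → -119.547°, shortest Δλ = 136.558° (east) — crosses 180°.
Leg 6: -119.547° → -7.959°, shortest Δλ = 111.588° (east) — does not cross 180°.
Total crossings: 5.

5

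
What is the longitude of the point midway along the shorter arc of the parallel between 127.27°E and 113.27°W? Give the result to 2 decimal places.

Signed shortest Δλ from +127.27° to -113.27° is +119.46°.
Midpoint longitude = +127.27° + (+119.46°)/2 = +127.27° + 59.73° = +187.00°.
Normalise into (−180°, 180°]: -173.00°.
(The naïve average (+127.27 + -113.27)/2 = 7.0° is on the wrong side of the globe.)

173.00°W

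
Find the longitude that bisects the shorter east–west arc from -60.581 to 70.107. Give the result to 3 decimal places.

Signed shortest Δλ from -60.581° to +70.107° is +130.688°.
Midpoint longitude = -60.581° + (+130.688°)/2 = -60.581° + 65.344° = +4.763°.

+4.763°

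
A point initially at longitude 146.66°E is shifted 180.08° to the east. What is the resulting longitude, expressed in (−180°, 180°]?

33.26°W

Start at +146.66°; shift +180.08° → +326.74°.
+326.74° lies outside (−180°, 180°]; subtract 360° → -33.26°.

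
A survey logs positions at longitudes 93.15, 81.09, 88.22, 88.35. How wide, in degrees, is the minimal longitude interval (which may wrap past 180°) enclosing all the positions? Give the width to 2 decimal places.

Sort the longitudes: +81.09°, +88.22°, +88.35°, +93.15°.
Eastward gaps between consecutive values (wrapping around): 7.13°, 0.13°, 4.80°, 347.94°.
Largest gap = 347.94° ⇒ minimal covering band is its complement: 360° − 347.94° = 12.06°.
Band runs from +81.09° eastward to +93.15°.

12.06°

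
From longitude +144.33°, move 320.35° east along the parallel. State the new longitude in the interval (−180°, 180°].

Start at +144.33°; shift +320.35° → +464.68°.
+464.68° lies outside (−180°, 180°]; subtract 360° → +104.68°.

+104.68°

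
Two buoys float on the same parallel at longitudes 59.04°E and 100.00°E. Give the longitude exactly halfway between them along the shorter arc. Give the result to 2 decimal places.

79.52°E

Signed shortest Δλ from +59.04° to +100.00° is +40.96°.
Midpoint longitude = +59.04° + (+40.96°)/2 = +59.04° + 20.48° = +79.52°.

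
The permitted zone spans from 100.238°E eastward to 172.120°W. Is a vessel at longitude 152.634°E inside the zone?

Yes

Band width going east from +100.238° to -172.120°: ((-172.120 − 100.238) mod 360) = 87.642°.
Offset of +152.634° east of the west edge: ((152.634 − 100.238) mod 360) = 52.396°.
52.396° ≤ 87.642° ⇒ inside.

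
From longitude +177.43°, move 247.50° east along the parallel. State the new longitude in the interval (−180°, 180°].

+64.93°

Start at +177.43°; shift +247.50° → +424.93°.
+424.93° lies outside (−180°, 180°]; subtract 360° → +64.93°.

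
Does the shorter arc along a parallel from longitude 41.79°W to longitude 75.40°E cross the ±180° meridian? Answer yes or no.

No

Signed shortest Δλ = ((75.40 − -41.79 + 180) mod 360) − 180 = 117.19°.
Going east by 117.19° from -41.79° reaches +75.40° without touching 180°.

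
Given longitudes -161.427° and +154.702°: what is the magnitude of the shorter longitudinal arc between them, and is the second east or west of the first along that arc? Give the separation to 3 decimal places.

43.871° west

Raw difference: 154.702 − -161.427 = 316.129°.
Normalise into (−180°, 180°]: 316.129° − 360° = -43.871°.
Negative ⇒ the second point lies to the west; separation 43.871°.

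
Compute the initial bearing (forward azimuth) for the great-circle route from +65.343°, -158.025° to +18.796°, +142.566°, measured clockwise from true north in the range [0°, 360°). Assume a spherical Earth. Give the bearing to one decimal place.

Δλ = 142.566 − -158.025 = 300.591°; wrapped into (−180°, 180°]: -59.409°.
θ = atan2( sin Δλ · cos φ₂ , cos φ₁ · sin φ₂ − sin φ₁ · cos φ₂ · cos Δλ )
  = atan2(-0.81492, -0.30342) = -110.422° → normalised to [0°, 360°): 249.578°.

249.6°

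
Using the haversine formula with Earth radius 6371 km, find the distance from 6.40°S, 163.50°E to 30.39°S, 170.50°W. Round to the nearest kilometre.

Δλ = -170.50 − 163.50 = -334.00°; wrapped into (−180°, 180°]: 26.00°.
Δφ = -30.39 − -6.40 = -23.99°.
a = sin²(Δφ/2) + cos φ₁ · cos φ₂ · sin²(Δλ/2) = 0.086570.
c = 2·atan2(√a, √(1−a)) = 0.59729 rad → d = 6371·c ≈ 3805.37 km.

3805 km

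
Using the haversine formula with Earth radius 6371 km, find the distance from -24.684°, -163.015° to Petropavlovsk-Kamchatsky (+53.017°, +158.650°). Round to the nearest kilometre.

Δλ = 158.650 − -163.015 = 321.665°; wrapped into (−180°, 180°]: -38.335°.
Δφ = 53.017 − -24.684 = 77.701°.
a = sin²(Δφ/2) + cos φ₁ · cos φ₂ · sin²(Δλ/2) = 0.452418.
c = 2·atan2(√a, √(1−a)) = 1.47549 rad → d = 6371·c ≈ 9400.34 km.

9400 km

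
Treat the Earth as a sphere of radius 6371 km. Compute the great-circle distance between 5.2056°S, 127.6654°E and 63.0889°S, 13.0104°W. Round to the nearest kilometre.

Δλ = -13.0104 − 127.6654 = -140.6758°.
Δφ = -63.0889 − -5.2056 = -57.8833°.
a = sin²(Δφ/2) + cos φ₁ · cos φ₂ · sin²(Δλ/2) = 0.633888.
c = 2·atan2(√a, √(1−a)) = 1.84188 rad → d = 6371·c ≈ 11734.62 km.

11735 km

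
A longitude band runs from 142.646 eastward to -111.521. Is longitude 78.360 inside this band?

Band width going east from +142.646° to -111.521°: ((-111.521 − 142.646) mod 360) = 105.833°.
Offset of +78.360° east of the west edge: ((78.360 − 142.646) mod 360) = 295.714°.
295.714° > 105.833° ⇒ outside.

No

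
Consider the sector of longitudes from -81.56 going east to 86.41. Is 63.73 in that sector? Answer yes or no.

Yes

Band width going east from -81.56° to +86.41°: ((86.41 − -81.56) mod 360) = 167.97°.
Offset of +63.73° east of the west edge: ((63.73 − -81.56) mod 360) = 145.29°.
145.29° ≤ 167.97° ⇒ inside.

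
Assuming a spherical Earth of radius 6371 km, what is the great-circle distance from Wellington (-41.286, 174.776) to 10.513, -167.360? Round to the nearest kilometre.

Δλ = -167.360 − 174.776 = -342.136°; wrapped into (−180°, 180°]: 17.864°.
Δφ = 10.513 − -41.286 = 51.799°.
a = sin²(Δφ/2) + cos φ₁ · cos φ₂ · sin²(Δλ/2) = 0.208599.
c = 2·atan2(√a, √(1−a)) = 0.94862 rad → d = 6371·c ≈ 6043.68 km.

6044 km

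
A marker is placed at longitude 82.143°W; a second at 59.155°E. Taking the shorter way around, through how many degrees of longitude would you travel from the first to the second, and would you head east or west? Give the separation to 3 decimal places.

141.298° east

Raw difference: 59.155 − -82.143 = 141.298°.
Normalise into (−180°, 180°]: 141.298° stays 141.298°.
Positive ⇒ the second point lies to the east; separation 141.298°.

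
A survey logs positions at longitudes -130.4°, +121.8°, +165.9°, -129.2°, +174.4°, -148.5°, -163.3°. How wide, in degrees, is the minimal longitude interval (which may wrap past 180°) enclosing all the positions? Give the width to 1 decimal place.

109.0°

Sort the longitudes: -163.3°, -148.5°, -130.4°, -129.2°, +121.8°, +165.9°, +174.4°.
Eastward gaps between consecutive values (wrapping around): 14.8°, 18.1°, 1.2°, 251.0°, 44.1°, 8.5°, 22.3°.
Largest gap = 251.0° ⇒ minimal covering band is its complement: 360° − 251.0° = 109.0°.
Band runs from +121.8° eastward to -129.2°, crossing the antimeridian.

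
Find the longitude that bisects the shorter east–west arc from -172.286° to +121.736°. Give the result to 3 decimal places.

Signed shortest Δλ from -172.286° to +121.736° is -65.978°.
Midpoint longitude = -172.286° + (-65.978°)/2 = -172.286° − 32.989° = -205.275°.
Normalise into (−180°, 180°]: +154.725°.
(The naïve average (-172.286 + +121.736)/2 = -25.275° is on the wrong side of the globe.)

+154.725°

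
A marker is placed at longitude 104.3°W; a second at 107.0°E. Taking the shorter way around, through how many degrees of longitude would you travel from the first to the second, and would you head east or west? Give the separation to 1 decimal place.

Raw difference: 107.0 − -104.3 = 211.3°.
Normalise into (−180°, 180°]: 211.3° − 360° = -148.7°.
Negative ⇒ the second point lies to the west; separation 148.7°.

148.7° west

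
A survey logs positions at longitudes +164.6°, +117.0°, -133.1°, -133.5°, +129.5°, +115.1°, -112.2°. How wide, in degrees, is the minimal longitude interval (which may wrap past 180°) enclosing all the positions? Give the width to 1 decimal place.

132.7°

Sort the longitudes: -133.5°, -133.1°, -112.2°, +115.1°, +117.0°, +129.5°, +164.6°.
Eastward gaps between consecutive values (wrapping around): 0.4°, 20.9°, 227.3°, 1.9°, 12.5°, 35.1°, 61.9°.
Largest gap = 227.3° ⇒ minimal covering band is its complement: 360° − 227.3° = 132.7°.
Band runs from +115.1° eastward to -112.2°, crossing the antimeridian.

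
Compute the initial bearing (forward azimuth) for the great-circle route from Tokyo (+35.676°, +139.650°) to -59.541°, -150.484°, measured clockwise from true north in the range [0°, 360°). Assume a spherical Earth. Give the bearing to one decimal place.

149.3°

Δλ = -150.484 − 139.650 = -290.134°; wrapped into (−180°, 180°]: 69.866°.
θ = atan2( sin Δλ · cos φ₂ , cos φ₁ · sin φ₂ − sin φ₁ · cos φ₂ · cos Δλ )
  = atan2(0.47594, -0.80198) = 149.313° → normalised to [0°, 360°): 149.313°.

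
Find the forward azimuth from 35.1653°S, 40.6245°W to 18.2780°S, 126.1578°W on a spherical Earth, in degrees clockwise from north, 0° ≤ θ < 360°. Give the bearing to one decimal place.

Δλ = -126.1578 − -40.6245 = -85.5333°.
θ = atan2( sin Δλ · cos φ₂ , cos φ₁ · sin φ₂ − sin φ₁ · cos φ₂ · cos Δλ )
  = atan2(-0.94666, -0.21380) = -102.726° → normalised to [0°, 360°): 257.274°.

257.3°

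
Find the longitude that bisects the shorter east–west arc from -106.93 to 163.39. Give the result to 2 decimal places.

Signed shortest Δλ from -106.93° to +163.39° is -89.68°.
Midpoint longitude = -106.93° + (-89.68°)/2 = -106.93° − 44.84° = -151.77°.
(The naïve average (-106.93 + +163.39)/2 = 28.23° is on the wrong side of the globe.)

-151.77°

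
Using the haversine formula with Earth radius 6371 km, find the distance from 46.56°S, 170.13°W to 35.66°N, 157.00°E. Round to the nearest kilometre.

9715 km

Δλ = 157.00 − -170.13 = 327.13°; wrapped into (−180°, 180°]: -32.87°.
Δφ = 35.66 − -46.56 = 82.22°.
a = sin²(Δφ/2) + cos φ₁ · cos φ₂ · sin²(Δλ/2) = 0.477035.
c = 2·atan2(√a, √(1−a)) = 1.52485 rad → d = 6371·c ≈ 9714.82 km.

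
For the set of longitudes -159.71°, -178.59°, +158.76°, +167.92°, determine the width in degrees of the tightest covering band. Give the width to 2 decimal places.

Sort the longitudes: -178.59°, -159.71°, +158.76°, +167.92°.
Eastward gaps between consecutive values (wrapping around): 18.88°, 318.47°, 9.16°, 13.49°.
Largest gap = 318.47° ⇒ minimal covering band is its complement: 360° − 318.47° = 41.53°.
Band runs from +158.76° eastward to -159.71°, crossing the antimeridian.

41.53°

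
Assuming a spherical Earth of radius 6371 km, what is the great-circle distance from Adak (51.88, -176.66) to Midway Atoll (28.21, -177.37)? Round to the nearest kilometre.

2633 km

Δλ = -177.37 − -176.66 = -0.71°.
Δφ = 28.21 − 51.88 = -23.67°.
a = sin²(Δφ/2) + cos φ₁ · cos φ₂ · sin²(Δλ/2) = 0.042084.
c = 2·atan2(√a, √(1−a)) = 0.41322 rad → d = 6371·c ≈ 2632.65 km.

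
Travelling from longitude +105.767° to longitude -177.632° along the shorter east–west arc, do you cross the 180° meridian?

Yes

Naïve |-177.632 − 105.767| = 283.399° > 180°, so the shorter arc goes the other way round — across 180°.
Signed shortest Δλ = ((-177.632 − 105.767 + 180) mod 360) − 180 = 76.601°.
Going east by 76.601° from +105.767° passes through 180° before reaching -177.632°.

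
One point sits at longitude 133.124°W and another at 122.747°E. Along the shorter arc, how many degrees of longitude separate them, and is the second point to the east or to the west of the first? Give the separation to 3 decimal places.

104.129° west

Raw difference: 122.747 − -133.124 = 255.871°.
Normalise into (−180°, 180°]: 255.871° − 360° = -104.129°.
Negative ⇒ the second point lies to the west; separation 104.129°.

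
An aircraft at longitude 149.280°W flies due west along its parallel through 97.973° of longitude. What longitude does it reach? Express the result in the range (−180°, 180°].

112.747°E

Start at -149.280°; shift −97.973° → -247.253°.
-247.253° lies outside (−180°, 180°]; add 360° → +112.747°.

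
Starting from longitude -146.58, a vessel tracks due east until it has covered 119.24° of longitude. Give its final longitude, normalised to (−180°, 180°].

Start at -146.58°; shift +119.24° → -27.34°.
-27.34° already lies in (−180°, 180°].

-27.34°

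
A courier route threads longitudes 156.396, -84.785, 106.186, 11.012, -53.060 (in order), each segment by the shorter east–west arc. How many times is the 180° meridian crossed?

Leg 1: +156.396° → -84.785°, shortest Δλ = 118.819° (east) — crosses 180°.
Leg 2: -84.785° → +106.186°, shortest Δλ = -169.029° (west) — crosses 180°.
Leg 3: +106.186° → +11.012°, shortest Δλ = -95.174° (west) — does not cross 180°.
Leg 4: +11.012° → -53.060°, shortest Δλ = -64.072° (west) — does not cross 180°.
Total crossings: 2.

2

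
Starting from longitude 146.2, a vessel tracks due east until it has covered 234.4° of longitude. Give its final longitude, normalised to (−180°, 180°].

+20.6°

Start at +146.2°; shift +234.4° → +380.6°.
+380.6° lies outside (−180°, 180°]; subtract 360° → +20.6°.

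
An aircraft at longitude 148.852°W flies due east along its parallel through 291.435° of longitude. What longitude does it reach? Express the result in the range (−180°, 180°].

142.583°E

Start at -148.852°; shift +291.435° → +142.583°.
+142.583° already lies in (−180°, 180°].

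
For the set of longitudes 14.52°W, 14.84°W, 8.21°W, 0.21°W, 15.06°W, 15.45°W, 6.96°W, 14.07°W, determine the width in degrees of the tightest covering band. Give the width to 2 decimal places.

15.24°

Sort the longitudes: -15.45°, -15.06°, -14.84°, -14.52°, -14.07°, -8.21°, -6.96°, -0.21°.
Eastward gaps between consecutive values (wrapping around): 0.39°, 0.22°, 0.32°, 0.45°, 5.86°, 1.25°, 6.75°, 344.76°.
Largest gap = 344.76° ⇒ minimal covering band is its complement: 360° − 344.76° = 15.24°.
Band runs from -15.45° eastward to -0.21°.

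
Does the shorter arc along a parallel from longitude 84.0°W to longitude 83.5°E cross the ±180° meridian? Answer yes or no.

Signed shortest Δλ = ((83.5 − -84.0 + 180) mod 360) − 180 = 167.5°.
Going east by 167.5° from -84.0° reaches +83.5° without touching 180°.

No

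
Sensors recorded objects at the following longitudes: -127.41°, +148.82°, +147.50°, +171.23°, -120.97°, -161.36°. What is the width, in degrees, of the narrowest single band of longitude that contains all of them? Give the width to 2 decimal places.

91.53°

Sort the longitudes: -161.36°, -127.41°, -120.97°, +147.50°, +148.82°, +171.23°.
Eastward gaps between consecutive values (wrapping around): 33.95°, 6.44°, 268.47°, 1.32°, 22.41°, 27.41°.
Largest gap = 268.47° ⇒ minimal covering band is its complement: 360° − 268.47° = 91.53°.
Band runs from +147.50° eastward to -120.97°, crossing the antimeridian.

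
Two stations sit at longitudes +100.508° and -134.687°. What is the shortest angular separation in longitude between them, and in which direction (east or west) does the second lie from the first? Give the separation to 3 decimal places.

Raw difference: -134.687 − 100.508 = -235.195°.
Normalise into (−180°, 180°]: -235.195° + 360° = 124.805°.
Positive ⇒ the second point lies to the east; separation 124.805°.

124.805° east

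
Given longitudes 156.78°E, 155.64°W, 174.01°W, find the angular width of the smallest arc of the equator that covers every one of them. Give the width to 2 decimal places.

Sort the longitudes: -174.01°, -155.64°, +156.78°.
Eastward gaps between consecutive values (wrapping around): 18.37°, 312.42°, 29.21°.
Largest gap = 312.42° ⇒ minimal covering band is its complement: 360° − 312.42° = 47.58°.
Band runs from +156.78° eastward to -155.64°, crossing the antimeridian.

47.58°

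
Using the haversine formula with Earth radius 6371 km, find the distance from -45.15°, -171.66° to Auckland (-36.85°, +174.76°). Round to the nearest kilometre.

Δλ = 174.76 − -171.66 = 346.42°; wrapped into (−180°, 180°]: -13.58°.
Δφ = -36.85 − -45.15 = 8.30°.
a = sin²(Δφ/2) + cos φ₁ · cos φ₂ · sin²(Δλ/2) = 0.013126.
c = 2·atan2(√a, √(1−a)) = 0.22964 rad → d = 6371·c ≈ 1463.04 km.

1463 km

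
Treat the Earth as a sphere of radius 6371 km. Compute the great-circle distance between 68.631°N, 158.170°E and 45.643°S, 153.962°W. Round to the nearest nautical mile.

Δλ = -153.962 − 158.170 = -312.132°; wrapped into (−180°, 180°]: 47.868°.
Δφ = -45.643 − 68.631 = -114.274°.
a = sin²(Δφ/2) + cos φ₁ · cos φ₂ · sin²(Δλ/2) = 0.747476.
c = 2·atan2(√a, √(1−a)) = 2.08858 rad → d = 6371·c ≈ 13306.31 km ≈ 7184.84 nmi.

7185 nmi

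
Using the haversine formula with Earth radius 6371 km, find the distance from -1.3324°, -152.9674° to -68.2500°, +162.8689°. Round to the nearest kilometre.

Δλ = 162.8689 − -152.9674 = 315.8363°; wrapped into (−180°, 180°]: -44.1637°.
Δφ = -68.2500 − -1.3324 = -66.9176°.
a = sin²(Δφ/2) + cos φ₁ · cos φ₂ · sin²(Δλ/2) = 0.356327.
c = 2·atan2(√a, √(1−a)) = 1.27934 rad → d = 6371·c ≈ 8150.69 km.

8151 km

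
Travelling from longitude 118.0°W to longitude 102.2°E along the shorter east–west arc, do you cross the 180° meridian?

Naïve |102.2 − -118.0| = 220.2° > 180°, so the shorter arc goes the other way round — across 180°.
Signed shortest Δλ = ((102.2 − -118.0 + 180) mod 360) − 180 = -139.8°.
Going west by 139.8° from -118.0° passes through 180° before reaching +102.2°.

Yes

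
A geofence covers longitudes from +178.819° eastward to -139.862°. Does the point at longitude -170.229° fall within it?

Band width going east from +178.819° to -139.862°: ((-139.862 − 178.819) mod 360) = 41.319°.
Offset of -170.229° east of the west edge: ((-170.229 − 178.819) mod 360) = 10.952°.
10.952° ≤ 41.319° ⇒ inside.

Yes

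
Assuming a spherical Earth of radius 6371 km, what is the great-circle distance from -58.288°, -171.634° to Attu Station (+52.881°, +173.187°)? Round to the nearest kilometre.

12437 km

Δλ = 173.187 − -171.634 = 344.821°; wrapped into (−180°, 180°]: -15.179°.
Δφ = 52.881 − -58.288 = 111.169°.
a = sin²(Δφ/2) + cos φ₁ · cos φ₂ · sin²(Δλ/2) = 0.686093.
c = 2·atan2(√a, √(1−a)) = 1.95216 rad → d = 6371·c ≈ 12437.21 km.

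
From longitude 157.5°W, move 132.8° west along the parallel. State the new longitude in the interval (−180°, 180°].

Start at -157.5°; shift −132.8° → -290.3°.
-290.3° lies outside (−180°, 180°]; add 360° → +69.7°.

69.7°E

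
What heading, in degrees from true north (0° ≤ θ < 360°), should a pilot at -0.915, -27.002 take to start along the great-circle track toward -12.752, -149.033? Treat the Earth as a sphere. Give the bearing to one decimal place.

Δλ = -149.033 − -27.002 = -122.031°.
θ = atan2( sin Δλ · cos φ₂ , cos φ₁ · sin φ₂ − sin φ₁ · cos φ₂ · cos Δλ )
  = atan2(-0.82685, -0.22896) = -105.478° → normalised to [0°, 360°): 254.522°.

254.5°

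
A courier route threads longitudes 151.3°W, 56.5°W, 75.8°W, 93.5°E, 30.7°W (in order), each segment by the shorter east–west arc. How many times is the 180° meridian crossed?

0

Leg 1: -151.3° → -56.5°, shortest Δλ = 94.8° (east) — does not cross 180°.
Leg 2: -56.5° → -75.8°, shortest Δλ = -19.3° (west) — does not cross 180°.
Leg 3: -75.8° → +93.5°, shortest Δλ = 169.3° (east) — does not cross 180°.
Leg 4: +93.5° → -30.7°, shortest Δλ = -124.2° (west) — does not cross 180°.
Total crossings: 0.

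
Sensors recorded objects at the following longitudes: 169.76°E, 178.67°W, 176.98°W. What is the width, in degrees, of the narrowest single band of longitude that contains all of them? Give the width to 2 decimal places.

Sort the longitudes: -178.67°, -176.98°, +169.76°.
Eastward gaps between consecutive values (wrapping around): 1.69°, 346.74°, 11.57°.
Largest gap = 346.74° ⇒ minimal covering band is its complement: 360° − 346.74° = 13.26°.
Band runs from +169.76° eastward to -176.98°, crossing the antimeridian.

13.26°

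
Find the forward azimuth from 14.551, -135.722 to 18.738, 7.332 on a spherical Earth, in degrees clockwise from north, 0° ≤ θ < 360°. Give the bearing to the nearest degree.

Δλ = 7.332 − -135.722 = 143.054°.
θ = atan2( sin Δλ · cos φ₂ , cos φ₁ · sin φ₂ − sin φ₁ · cos φ₂ · cos Δλ )
  = atan2(0.56920, 0.50109) = 48.642° → normalised to [0°, 360°): 48.642°.

49°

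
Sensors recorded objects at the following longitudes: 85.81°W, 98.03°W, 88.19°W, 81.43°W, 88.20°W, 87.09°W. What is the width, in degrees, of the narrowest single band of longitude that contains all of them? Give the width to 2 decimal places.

Sort the longitudes: -98.03°, -88.20°, -88.19°, -87.09°, -85.81°, -81.43°.
Eastward gaps between consecutive values (wrapping around): 9.83°, 0.01°, 1.10°, 1.28°, 4.38°, 343.40°.
Largest gap = 343.40° ⇒ minimal covering band is its complement: 360° − 343.40° = 16.60°.
Band runs from -98.03° eastward to -81.43°.

16.60°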